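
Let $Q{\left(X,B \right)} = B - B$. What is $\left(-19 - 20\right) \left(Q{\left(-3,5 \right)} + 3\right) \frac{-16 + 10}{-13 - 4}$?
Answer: $- \frac{702}{17} \approx -41.294$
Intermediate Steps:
$Q{\left(X,B \right)} = 0$
$\left(-19 - 20\right) \left(Q{\left(-3,5 \right)} + 3\right) \frac{-16 + 10}{-13 - 4} = \left(-19 - 20\right) \left(0 + 3\right) \frac{-16 + 10}{-13 - 4} = \left(-19 - 20\right) 3 \left(- \frac{6}{-17}\right) = \left(-39\right) 3 \left(\left(-6\right) \left(- \frac{1}{17}\right)\right) = \left(-117\right) \frac{6}{17} = - \frac{702}{17}$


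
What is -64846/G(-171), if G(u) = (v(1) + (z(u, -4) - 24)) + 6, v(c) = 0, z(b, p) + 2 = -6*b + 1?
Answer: -64846/1007 ≈ -64.395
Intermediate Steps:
z(b, p) = -1 - 6*b (z(b, p) = -2 + (-6*b + 1) = -2 + (1 - 6*b) = -1 - 6*b)
G(u) = -19 - 6*u (G(u) = (0 + ((-1 - 6*u) - 24)) + 6 = (0 + (-25 - 6*u)) + 6 = (-25 - 6*u) + 6 = -19 - 6*u)
-64846/G(-171) = -64846/(-19 - 6*(-171)) = -64846/(-19 + 1026) = -64846/1007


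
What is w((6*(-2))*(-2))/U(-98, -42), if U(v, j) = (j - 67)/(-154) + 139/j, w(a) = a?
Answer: -5544/601 ≈ -9.2246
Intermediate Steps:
U(v, j) = 67/154 + 139/j - j/154 (U(v, j) = (-67 + j)*(-1/154) + 139/j = (67/154 - j/154) + 139/j = 67/154 + 139/j - j/154)
w((6*(-2))*(-2))/U(-98, -42) = ((6*(-2))*(-2))/(((1/154)*(21406 - 1*(-42)*(-67 - 42))/(-42))) = (-12*(-2))/(((1/154)*(-1/42)*(21406 - 1*(-42)*(-109)))) = 24/(((1/154)*(-1/42)*(21406 - 4578))) = 24/(((1/154)*(-1/42)*16828)) = 24/(-601/231) = 24*(-231/601) = -5544/601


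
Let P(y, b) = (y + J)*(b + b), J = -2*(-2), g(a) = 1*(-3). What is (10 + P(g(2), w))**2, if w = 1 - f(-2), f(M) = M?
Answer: 256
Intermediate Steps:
g(a) = -3
J = 4
w = 3 (w = 1 - 1*(-2) = 1 + 2 = 3)
P(y, b) = 2*b*(4 + y) (P(y, b) = (y + 4)*(b + b) = (4 + y)*(2*b) = 2*b*(4 + y))
(10 + P(g(2), w))**2 = (10 + 2*3*(4 - 3))**2 = (10 + 2*3*1)**2 = (10 + 6)**2 = 16**2 = 256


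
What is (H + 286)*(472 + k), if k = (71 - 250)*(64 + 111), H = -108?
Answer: -5491834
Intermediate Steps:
k = -31325 (k = -179*175 = -31325)
(H + 286)*(472 + k) = (-108 + 286)*(472 - 31325) = 178*(-30853) = -5491834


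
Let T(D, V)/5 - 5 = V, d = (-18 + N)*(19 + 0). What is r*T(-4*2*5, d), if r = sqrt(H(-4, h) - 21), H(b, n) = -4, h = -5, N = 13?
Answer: -2250*I ≈ -2250.0*I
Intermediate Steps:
r = 5*I (r = sqrt(-4 - 21) = sqrt(-25) = 5*I ≈ 5.0*I)
d = -95 (d = (-18 + 13)*(19 + 0) = -5*19 = -95)
T(D, V) = 25 + 5*V
r*T(-4*2*5, d) = (5*I)*(25 + 5*(-95)) = (5*I)*(25 - 475) = (5*I)*(-450) = -2250*I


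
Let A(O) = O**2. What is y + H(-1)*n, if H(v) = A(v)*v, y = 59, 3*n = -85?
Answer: 262/3 ≈ 87.333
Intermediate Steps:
n = -85/3 (n = (1/3)*(-85) = -85/3 ≈ -28.333)
H(v) = v**3 (H(v) = v**2*v = v**3)
y + H(-1)*n = 59 + (-1)**3*(-85/3) = 59 - 1*(-85/3) = 59 + 85/3 = 262/3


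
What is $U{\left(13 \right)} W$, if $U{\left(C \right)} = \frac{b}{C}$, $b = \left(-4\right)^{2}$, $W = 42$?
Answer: $\frac{672}{13} \approx 51.692$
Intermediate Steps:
$b = 16$
$U{\left(C \right)} = \frac{16}{C}$
$U{\left(13 \right)} W = \frac{16}{13} \cdot 42 = \frac{672}{13}$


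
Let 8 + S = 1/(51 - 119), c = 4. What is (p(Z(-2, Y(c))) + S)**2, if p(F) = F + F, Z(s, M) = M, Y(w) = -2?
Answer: 667489/4624 ≈ 144.35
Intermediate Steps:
S = -545/68 (S = -8 + 1/(51 - 119) = -8 + 1/(-68) = -8 - 1/68 = -545/68 ≈ -8.0147)
p(F) = 2*F
(p(Z(-2, Y(c))) + S)**2 = (2*(-2) - 545/68)**2 = (-4 - 545/68)**2 = (-817/68)**2 = 667489/4624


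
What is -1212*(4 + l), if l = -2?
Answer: -2424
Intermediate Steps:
-1212*(4 + l) = -1212*(4 - 2) = -1212*2 = -101*24 = -2424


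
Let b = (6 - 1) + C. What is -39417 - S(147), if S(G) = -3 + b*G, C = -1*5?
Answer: -39414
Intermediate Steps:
C = -5
b = 0 (b = (6 - 1) - 5 = 5 - 5 = 0)
S(G) = -3 (S(G) = -3 + 0*G = -3 + 0 = -3)
-39417 - S(147) = -39417 - 1*(-3) = -39417 + 3 = -39414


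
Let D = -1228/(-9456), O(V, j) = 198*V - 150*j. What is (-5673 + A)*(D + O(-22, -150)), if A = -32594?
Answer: -1641375831041/2364 ≈ -6.9432e+8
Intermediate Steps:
O(V, j) = -150*j + 198*V
D = 307/2364 (D = -1228*(-1/9456) = 307/2364 ≈ 0.12986)
(-5673 + A)*(D + O(-22, -150)) = (-5673 - 32594)*(307/2364 + (-150*(-150) + 198*(-22))) = -38267*(307/2364 + (22500 - 4356)) = -38267*(307/2364 + 18144) = -38267*42892723/2364 = -1641375831041/2364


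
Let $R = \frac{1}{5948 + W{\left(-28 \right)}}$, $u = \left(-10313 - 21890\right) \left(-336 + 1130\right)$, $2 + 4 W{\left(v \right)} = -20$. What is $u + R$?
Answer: $- \frac{303889728068}{11885} \approx -2.5569 \cdot 10^{7}$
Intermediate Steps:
$W{\left(v \right)} = - \frac{11}{2}$ ($W{\left(v \right)} = - \frac{1}{2} + \frac{1}{4} \left(-20\right) = - \frac{1}{2} - 5 = - \frac{11}{2}$)
$u = -25569182$ ($u = \left(-32203\right) 794 = -25569182$)
$R = \frac{2}{11885}$ ($R = \frac{1}{5948 - \frac{11}{2}} = \frac{1}{\frac{11885}{2}} = \frac{2}{11885} \approx 0.00016828$)
$u + R = -25569182 + \frac{2}{11885} = - \frac{303889728068}{11885}$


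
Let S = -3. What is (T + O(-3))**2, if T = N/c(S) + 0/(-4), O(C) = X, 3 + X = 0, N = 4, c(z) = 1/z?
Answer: 225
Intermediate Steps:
c(z) = 1/z
X = -3 (X = -3 + 0 = -3)
O(C) = -3
T = -12 (T = 4/(1/(-3)) + 0/(-4) = 4/(-1/3) + 0*(-1/4) = 4*(-3) + 0 = -12 + 0 = -12)
(T + O(-3))**2 = (-12 - 3)**2 = (-15)**2 = 225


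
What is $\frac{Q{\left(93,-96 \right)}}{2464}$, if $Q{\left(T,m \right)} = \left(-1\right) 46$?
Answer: $- \frac{23}{1232} \approx -0.018669$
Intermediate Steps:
$Q{\left(T,m \right)} = -46$
$\frac{Q{\left(93,-96 \right)}}{2464} = - \frac{46}{2464} = \left(-46\right) \frac{1}{2464} = - \frac{23}{1232}$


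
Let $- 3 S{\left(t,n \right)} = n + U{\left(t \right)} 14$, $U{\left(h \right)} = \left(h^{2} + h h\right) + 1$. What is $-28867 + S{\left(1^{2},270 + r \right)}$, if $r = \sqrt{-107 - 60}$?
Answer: $-28971 - \frac{i \sqrt{167}}{3} \approx -28971.0 - 4.3076 i$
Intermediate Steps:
$U{\left(h \right)} = 1 + 2 h^{2}$ ($U{\left(h \right)} = \left(h^{2} + h^{2}\right) + 1 = 2 h^{2} + 1 = 1 + 2 h^{2}$)
$r = i \sqrt{167}$ ($r = \sqrt{-167} = i \sqrt{167} \approx 12.923 i$)
$S{\left(t,n \right)} = - \frac{14}{3} - \frac{28 t^{2}}{3} - \frac{n}{3}$ ($S{\left(t,n \right)} = - \frac{n + \left(1 + 2 t^{2}\right) 14}{3} = - \frac{n + \left(14 + 28 t^{2}\right)}{3} = - \frac{14 + n + 28 t^{2}}{3} = - \frac{14}{3} - \frac{28 t^{2}}{3} - \frac{n}{3}$)
$-28867 + S{\left(1^{2},270 + r \right)} = -28867 - \left(\frac{14}{3} + \frac{28}{3} + \frac{270 + i \sqrt{167}}{3}\right) = -28867 - \left(\frac{284}{3} + \frac{28}{3} + \frac{i \sqrt{167}}{3}\right) = -28867 - \left(104 + \frac{i \sqrt{167}}{3}\right) = -28971 - \frac{i \sqrt{167}}{3}$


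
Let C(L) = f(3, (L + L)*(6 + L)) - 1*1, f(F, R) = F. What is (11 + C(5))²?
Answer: 169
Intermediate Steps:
C(L) = 2 (C(L) = 3 - 1*1 = 3 - 1 = 2)
(11 + C(5))² = (11 + 2)² = 13² = 169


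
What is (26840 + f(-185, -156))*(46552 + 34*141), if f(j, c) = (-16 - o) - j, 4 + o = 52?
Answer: 1384339506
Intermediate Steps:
o = 48 (o = -4 + 52 = 48)
f(j, c) = -64 - j (f(j, c) = (-16 - 1*48) - j = (-16 - 48) - j = -64 - j)
(26840 + f(-185, -156))*(46552 + 34*141) = (26840 + (-64 - 1*(-185)))*(46552 + 34*141) = (26840 + (-64 + 185))*(46552 + 4794) = (26840 + 121)*51346 = 26961*51346 = 1384339506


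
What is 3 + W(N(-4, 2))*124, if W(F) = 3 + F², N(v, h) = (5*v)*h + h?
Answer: 179431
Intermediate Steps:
N(v, h) = h + 5*h*v (N(v, h) = 5*h*v + h = h + 5*h*v)
3 + W(N(-4, 2))*124 = 3 + (3 + (2*(1 + 5*(-4)))²)*124 = 3 + (3 + (2*(1 - 20))²)*124 = 3 + (3 + (2*(-19))²)*124 = 3 + (3 + (-38)²)*124 = 3 + (3 + 1444)*124 = 3 + 1447*124 = 3 + 179428 = 179431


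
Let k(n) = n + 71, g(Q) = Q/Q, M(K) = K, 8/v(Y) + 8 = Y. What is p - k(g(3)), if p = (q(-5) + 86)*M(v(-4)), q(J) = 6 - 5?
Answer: -130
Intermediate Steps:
v(Y) = 8/(-8 + Y)
q(J) = 1
g(Q) = 1
k(n) = 71 + n
p = -58 (p = (1 + 86)*(8/(-8 - 4)) = 87*(8/(-12)) = 87*(8*(-1/12)) = 87*(-2/3) = -58)
p - k(g(3)) = -58 - (71 + 1) = -58 - 1*72 = -58 - 72 = -130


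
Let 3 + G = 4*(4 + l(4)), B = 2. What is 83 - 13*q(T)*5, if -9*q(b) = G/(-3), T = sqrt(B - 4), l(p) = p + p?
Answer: -76/3 ≈ -25.333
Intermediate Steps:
l(p) = 2*p
T = I*sqrt(2) (T = sqrt(2 - 4) = sqrt(-2) = I*sqrt(2) ≈ 1.4142*I)
G = 45 (G = -3 + 4*(4 + 2*4) = -3 + 4*(4 + 8) = -3 + 4*12 = -3 + 48 = 45)
q(b) = 5/3 (q(b) = -5/(-3) = -5*(-1)/3 = -1/9*(-15) = 5/3)
83 - 13*q(T)*5 = 83 - 13*5/3*5 = 83 - 65/3*5 = 83 - 325/3 = -76/3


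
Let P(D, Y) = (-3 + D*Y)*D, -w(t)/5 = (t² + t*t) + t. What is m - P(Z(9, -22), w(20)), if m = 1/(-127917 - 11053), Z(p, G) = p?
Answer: 46155689189/138970 ≈ 3.3213e+5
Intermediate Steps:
w(t) = -10*t² - 5*t (w(t) = -5*((t² + t*t) + t) = -5*((t² + t²) + t) = -5*(2*t² + t) = -5*(t + 2*t²) = -10*t² - 5*t)
P(D, Y) = D*(-3 + D*Y)
m = -1/138970 (m = 1/(-138970) = -1/138970 ≈ -7.1958e-6)
m - P(Z(9, -22), w(20)) = -1/138970 - 9*(-3 + 9*(-5*20*(1 + 2*20))) = -1/138970 - 9*(-3 + 9*(-5*20*(1 + 40))) = -1/138970 - 9*(-3 + 9*(-5*20*41)) = -1/138970 - 9*(-3 + 9*(-4100)) = -1/138970 - 9*(-3 - 36900) = -1/138970 - 9*(-36903) = -1/138970 - 1*(-332127) = -1/138970 + 332127 = 46155689189/138970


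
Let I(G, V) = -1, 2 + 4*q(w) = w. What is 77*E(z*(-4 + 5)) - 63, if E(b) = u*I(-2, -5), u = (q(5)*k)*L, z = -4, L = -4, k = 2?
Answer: 399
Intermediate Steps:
q(w) = -½ + w/4
u = -6 (u = ((-½ + (¼)*5)*2)*(-4) = ((-½ + 5/4)*2)*(-4) = ((¾)*2)*(-4) = (3/2)*(-4) = -6)
E(b) = 6 (E(b) = -6*(-1) = 6)
77*E(z*(-4 + 5)) - 63 = 77*6 - 63 = 462 - 63 = 399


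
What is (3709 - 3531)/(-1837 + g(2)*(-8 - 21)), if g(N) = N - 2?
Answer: -178/1837 ≈ -0.096897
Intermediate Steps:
g(N) = -2 + N
(3709 - 3531)/(-1837 + g(2)*(-8 - 21)) = (3709 - 3531)/(-1837 + (-2 + 2)*(-8 - 21)) = 178/(-1837 + 0*(-29)) = 178/(-1837 + 0) = 178/(-1837) = 178*(-1/1837) = -178/1837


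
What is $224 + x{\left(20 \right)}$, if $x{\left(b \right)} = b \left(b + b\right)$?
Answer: $1024$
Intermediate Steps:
$x{\left(b \right)} = 2 b^{2}$ ($x{\left(b \right)} = b 2 b = 2 b^{2}$)
$224 + x{\left(20 \right)} = 224 + 2 \cdot 20^{2} = 224 + 2 \cdot 400 = 224 + 800 = 1024$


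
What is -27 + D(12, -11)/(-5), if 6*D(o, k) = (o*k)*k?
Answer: -377/5 ≈ -75.400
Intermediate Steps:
D(o, k) = o*k²/6 (D(o, k) = ((o*k)*k)/6 = ((k*o)*k)/6 = (o*k²)/6 = o*k²/6)
-27 + D(12, -11)/(-5) = -27 + ((⅙)*12*(-11)²)/(-5) = -27 + ((⅙)*12*121)*(-⅕) = -27 + 242*(-⅕) = -27 - 242/5 = -377/5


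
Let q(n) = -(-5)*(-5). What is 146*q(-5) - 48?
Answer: -3698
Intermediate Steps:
q(n) = -25 (q(n) = -1*25 = -25)
146*q(-5) - 48 = 146*(-25) - 48 = -3650 - 48 = -3698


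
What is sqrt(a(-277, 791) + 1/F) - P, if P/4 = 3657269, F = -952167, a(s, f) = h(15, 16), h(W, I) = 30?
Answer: -14629076 + sqrt(27198658924503)/952167 ≈ -1.4629e+7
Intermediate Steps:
a(s, f) = 30
P = 14629076 (P = 4*3657269 = 14629076)
sqrt(a(-277, 791) + 1/F) - P = sqrt(30 + 1/(-952167)) - 1*14629076 = sqrt(30 - 1/952167) - 14629076 = sqrt(28565009/952167) - 14629076 = sqrt(27198658924503)/952167 - 14629076 = -14629076 + sqrt(27198658924503)/952167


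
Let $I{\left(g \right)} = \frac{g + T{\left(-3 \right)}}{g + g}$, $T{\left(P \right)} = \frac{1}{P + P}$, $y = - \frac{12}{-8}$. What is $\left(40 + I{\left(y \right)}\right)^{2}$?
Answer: $\frac{132496}{81} \approx 1635.8$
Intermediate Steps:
$y = \frac{3}{2}$ ($y = \left(-12\right) \left(- \frac{1}{8}\right) = \frac{3}{2} \approx 1.5$)
$T{\left(P \right)} = \frac{1}{2 P}$
$I{\left(g \right)} = \frac{- \frac{1}{6} + g}{2 g}$ ($I{\left(g \right)} = \frac{g + \frac{1}{2 \left(-3\right)}}{g + g} = \frac{g + \frac{1}{2} \left(- \frac{1}{3}\right)}{2 g} = \left(g - \frac{1}{6}\right) \frac{1}{2 g} = \left(- \frac{1}{6} + g\right) \frac{1}{2 g} = \frac{- \frac{1}{6} + g}{2 g}$)
$\left(40 + I{\left(y \right)}\right)^{2} = \left(40 + \frac{-1 + 6 \cdot \frac{3}{2}}{12 \cdot \frac{3}{2}}\right)^{2} = \left(40 + \frac{1}{12} \cdot \frac{2}{3} \left(-1 + 9\right)\right)^{2} = \left(40 + \frac{1}{12} \cdot \frac{2}{3} \cdot 8\right)^{2} = \left(40 + \frac{4}{9}\right)^{2} = \left(\frac{364}{9}\right)^{2} = \frac{132496}{81}$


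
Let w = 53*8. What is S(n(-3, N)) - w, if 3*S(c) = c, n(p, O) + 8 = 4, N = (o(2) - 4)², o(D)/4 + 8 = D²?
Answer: -1276/3 ≈ -425.33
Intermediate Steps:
o(D) = -32 + 4*D²
N = 400 (N = ((-32 + 4*2²) - 4)² = ((-32 + 4*4) - 4)² = ((-32 + 16) - 4)² = (-16 - 4)² = (-20)² = 400)
n(p, O) = -4 (n(p, O) = -8 + 4 = -4)
S(c) = c/3
w = 424
S(n(-3, N)) - w = (⅓)*(-4) - 1*424 = -4/3 - 424 = -1276/3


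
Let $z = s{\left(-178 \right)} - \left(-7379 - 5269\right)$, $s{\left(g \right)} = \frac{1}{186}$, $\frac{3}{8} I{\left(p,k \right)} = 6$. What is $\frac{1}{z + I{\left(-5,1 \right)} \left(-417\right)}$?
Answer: $\frac{186}{1111537} \approx 0.00016734$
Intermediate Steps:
$I{\left(p,k \right)} = 16$ ($I{\left(p,k \right)} = \frac{8}{3} \cdot 6 = 16$)
$s{\left(g \right)} = \frac{1}{186}$
$z = \frac{2352529}{186}$ ($z = \frac{1}{186} - \left(-7379 - 5269\right) = \frac{1}{186} - -12648 = \frac{1}{186} + 12648 = \frac{2352529}{186} \approx 12648.0$)
$\frac{1}{z + I{\left(-5,1 \right)} \left(-417\right)} = \frac{1}{\frac{2352529}{186} + 16 \left(-417\right)} = \frac{1}{\frac{2352529}{186} - 6672} = \frac{1}{\frac{1111537}{186}} = \frac{186}{1111537}$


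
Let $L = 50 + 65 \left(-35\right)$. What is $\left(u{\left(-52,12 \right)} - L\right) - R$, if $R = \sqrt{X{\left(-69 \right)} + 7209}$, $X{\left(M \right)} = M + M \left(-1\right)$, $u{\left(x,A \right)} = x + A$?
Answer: $2185 - 9 \sqrt{89} \approx 2100.1$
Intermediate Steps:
$u{\left(x,A \right)} = A + x$
$X{\left(M \right)} = 0$ ($X{\left(M \right)} = M - M = 0$)
$L = -2225$ ($L = 50 - 2275 = -2225$)
$R = 9 \sqrt{89}$ ($R = \sqrt{0 + 7209} = \sqrt{7209} = 9 \sqrt{89} \approx 84.906$)
$\left(u{\left(-52,12 \right)} - L\right) - R = \left(\left(12 - 52\right) - -2225\right) - 9 \sqrt{89} = \left(-40 + 2225\right) - 9 \sqrt{89} = 2185 - 9 \sqrt{89}$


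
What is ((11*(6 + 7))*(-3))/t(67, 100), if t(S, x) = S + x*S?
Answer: -429/6767 ≈ -0.063396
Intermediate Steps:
t(S, x) = S + S*x
((11*(6 + 7))*(-3))/t(67, 100) = ((11*(6 + 7))*(-3))/((67*(1 + 100))) = ((11*13)*(-3))/((67*101)) = (143*(-3))/6767 = -429*1/6767 = -429/6767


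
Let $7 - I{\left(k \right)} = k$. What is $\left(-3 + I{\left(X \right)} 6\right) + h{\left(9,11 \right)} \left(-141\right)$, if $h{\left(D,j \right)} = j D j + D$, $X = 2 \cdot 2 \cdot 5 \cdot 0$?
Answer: $-154779$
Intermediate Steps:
$X = 0$ ($X = 2 \cdot 10 \cdot 0 = 20 \cdot 0 = 0$)
$I{\left(k \right)} = 7 - k$
$h{\left(D,j \right)} = D + D j^{2}$ ($h{\left(D,j \right)} = D j j + D = D j^{2} + D = D + D j^{2}$)
$\left(-3 + I{\left(X \right)} 6\right) + h{\left(9,11 \right)} \left(-141\right) = \left(-3 + \left(7 - 0\right) 6\right) + 9 \left(1 + 11^{2}\right) \left(-141\right) = \left(-3 + \left(7 + 0\right) 6\right) + 9 \left(1 + 121\right) \left(-141\right) = \left(-3 + 7 \cdot 6\right) + 9 \cdot 122 \left(-141\right) = \left(-3 + 42\right) + 1098 \left(-141\right) = 39 - 154818 = -154779$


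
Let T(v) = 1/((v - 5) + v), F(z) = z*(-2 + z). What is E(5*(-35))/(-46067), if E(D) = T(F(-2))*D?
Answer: 25/72391 ≈ 0.00034535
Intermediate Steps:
T(v) = 1/(-5 + 2*v) (T(v) = 1/((-5 + v) + v) = 1/(-5 + 2*v))
E(D) = D/11 (E(D) = D/(-5 + 2*(-2*(-2 - 2))) = D/(-5 + 2*(-2*(-4))) = D/(-5 + 2*8) = D/(-5 + 16) = D/11)
E(5*(-35))/(-46067) = ((5*(-35))/11)/(-46067) = ((1/11)*(-175))*(-1/46067) = -175/11*(-1/46067) = 25/72391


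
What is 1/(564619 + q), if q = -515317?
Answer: 1/49302 ≈ 2.0283e-5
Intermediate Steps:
1/(564619 + q) = 1/(564619 - 515317) = 1/49302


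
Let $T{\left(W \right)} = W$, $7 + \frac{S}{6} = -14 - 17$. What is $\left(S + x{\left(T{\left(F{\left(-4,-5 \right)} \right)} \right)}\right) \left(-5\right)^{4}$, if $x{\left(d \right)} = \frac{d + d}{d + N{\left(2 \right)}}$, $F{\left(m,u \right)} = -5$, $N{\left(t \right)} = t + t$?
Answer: $-136250$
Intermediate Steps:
$S = -228$ ($S = -42 + 6 \left(-14 - 17\right) = -42 + 6 \left(-31\right) = -42 - 186 = -228$)
$N{\left(t \right)} = 2 t$
$x{\left(d \right)} = \frac{2 d}{4 + d}$ ($x{\left(d \right)} = \frac{d + d}{d + 2 \cdot 2} = \frac{2 d}{d + 4} = \frac{2 d}{4 + d}$)
$\left(S + x{\left(T{\left(F{\left(-4,-5 \right)} \right)} \right)}\right) \left(-5\right)^{4} = \left(-228 + 2 \left(-5\right) \frac{1}{4 - 5}\right) \left(-5\right)^{4} = \left(-228 + 2 \left(-5\right) \frac{1}{-1}\right) 625 = \left(-228 + 2 \left(-5\right) \left(-1\right)\right) 625 = \left(-228 + 10\right) 625 = \left(-218\right) 625 = -136250$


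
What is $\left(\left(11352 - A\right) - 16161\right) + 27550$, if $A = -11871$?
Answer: $34612$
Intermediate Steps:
$\left(\left(11352 - A\right) - 16161\right) + 27550 = \left(\left(11352 - -11871\right) - 16161\right) + 27550 = \left(\left(11352 + 11871\right) - 16161\right) + 27550 = \left(23223 - 16161\right) + 27550 = 7062 + 27550 = 34612$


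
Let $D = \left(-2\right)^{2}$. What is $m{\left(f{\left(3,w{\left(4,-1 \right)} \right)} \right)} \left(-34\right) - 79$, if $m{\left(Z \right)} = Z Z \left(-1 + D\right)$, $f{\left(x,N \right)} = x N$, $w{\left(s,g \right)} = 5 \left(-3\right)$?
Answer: $-206629$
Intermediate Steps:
$w{\left(s,g \right)} = -15$
$f{\left(x,N \right)} = N x$
$D = 4$
$m{\left(Z \right)} = 3 Z^{2}$ ($m{\left(Z \right)} = Z Z \left(-1 + 4\right) = Z^{2} \cdot 3 = 3 Z^{2}$)
$m{\left(f{\left(3,w{\left(4,-1 \right)} \right)} \right)} \left(-34\right) - 79 = 3 \left(\left(-15\right) 3\right)^{2} \left(-34\right) - 79 = 3 \left(-45\right)^{2} \left(-34\right) - 79 = 3 \cdot 2025 \left(-34\right) - 79 = 6075 \left(-34\right) - 79 = -206550 - 79 = -206629$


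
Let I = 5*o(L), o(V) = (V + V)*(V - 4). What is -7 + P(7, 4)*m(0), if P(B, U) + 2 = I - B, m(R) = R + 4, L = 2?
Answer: -203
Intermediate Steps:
o(V) = 2*V*(-4 + V) (o(V) = (2*V)*(-4 + V) = 2*V*(-4 + V))
m(R) = 4 + R
I = -40 (I = 5*(2*2*(-4 + 2)) = 5*(2*2*(-2)) = 5*(-8) = -40)
P(B, U) = -42 - B (P(B, U) = -2 + (-40 - B) = -42 - B)
-7 + P(7, 4)*m(0) = -7 + (-42 - 1*7)*(4 + 0) = -7 + (-42 - 7)*4 = -7 - 49*4 = -7 - 196 = -203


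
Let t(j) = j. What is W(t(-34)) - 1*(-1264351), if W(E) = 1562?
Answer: 1265913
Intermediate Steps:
W(t(-34)) - 1*(-1264351) = 1562 - 1*(-1264351) = 1562 + 1264351 = 1265913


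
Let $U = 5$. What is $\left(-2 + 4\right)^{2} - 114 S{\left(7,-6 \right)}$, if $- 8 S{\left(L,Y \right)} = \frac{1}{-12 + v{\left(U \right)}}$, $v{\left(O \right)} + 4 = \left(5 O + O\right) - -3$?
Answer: $\frac{329}{68} \approx 4.8382$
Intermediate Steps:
$v{\left(O \right)} = -1 + 6 O$ ($v{\left(O \right)} = -4 + \left(\left(5 O + O\right) - -3\right) = -4 + \left(6 O + 3\right) = -4 + \left(3 + 6 O\right) = -1 + 6 O$)
$S{\left(L,Y \right)} = - \frac{1}{136}$ ($S{\left(L,Y \right)} = - \frac{1}{8 \left(-12 + \left(-1 + 6 \cdot 5\right)\right)} = - \frac{1}{8 \left(-12 + \left(-1 + 30\right)\right)} = - \frac{1}{8 \left(-12 + 29\right)} = - \frac{1}{8 \cdot 17} = \left(- \frac{1}{8}\right) \frac{1}{17} = - \frac{1}{136}$)
$\left(-2 + 4\right)^{2} - 114 S{\left(7,-6 \right)} = \left(-2 + 4\right)^{2} - - \frac{57}{68} = 2^{2} + \frac{57}{68} = 4 + \frac{57}{68} = \frac{329}{68}$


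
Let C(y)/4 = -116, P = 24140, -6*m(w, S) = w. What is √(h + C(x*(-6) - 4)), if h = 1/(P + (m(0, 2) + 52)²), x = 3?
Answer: I*√83589632265/13422 ≈ 21.541*I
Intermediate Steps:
m(w, S) = -w/6
C(y) = -464 (C(y) = 4*(-116) = -464)
h = 1/26844 (h = 1/(24140 + (-⅙*0 + 52)²) = 1/(24140 + (0 + 52)²) = 1/(24140 + 52²) = 1/(24140 + 2704) = 1/26844 ≈ 3.7252e-5)
√(h + C(x*(-6) - 4)) = √(1/26844 - 464) = √(-12455615/26844) = I*√83589632265/13422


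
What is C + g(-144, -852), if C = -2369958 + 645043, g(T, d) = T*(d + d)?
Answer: -1479539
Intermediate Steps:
g(T, d) = 2*T*d (g(T, d) = T*(2*d) = 2*T*d)
C = -1724915
C + g(-144, -852) = -1724915 + 2*(-144)*(-852) = -1724915 + 245376 = -1479539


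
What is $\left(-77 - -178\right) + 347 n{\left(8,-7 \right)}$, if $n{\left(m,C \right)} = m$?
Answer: $2877$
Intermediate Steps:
$\left(-77 - -178\right) + 347 n{\left(8,-7 \right)} = \left(-77 - -178\right) + 347 \cdot 8 = \left(-77 + 178\right) + 2776 = 101 + 2776 = 2877$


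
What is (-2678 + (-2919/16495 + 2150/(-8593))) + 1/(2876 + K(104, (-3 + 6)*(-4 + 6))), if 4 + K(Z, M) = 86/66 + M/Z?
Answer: -1871907355737885529/698883143984545 ≈ -2678.4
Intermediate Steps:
K(Z, M) = -89/33 + M/Z (K(Z, M) = -4 + (86/66 + M/Z) = -4 + (86*(1/66) + M/Z) = -4 + (43/33 + M/Z) = -89/33 + M/Z)
(-2678 + (-2919/16495 + 2150/(-8593))) + 1/(2876 + K(104, (-3 + 6)*(-4 + 6))) = (-2678 + (-2919/16495 + 2150/(-8593))) + 1/(2876 + (-89/33 + ((-3 + 6)*(-4 + 6))/104)) = (-2678 + (-2919*1/16495 + 2150*(-1/8593))) + 1/(2876 + (-89/33 + (3*2)*(1/104))) = (-2678 + (-2919/16495 - 2150/8593)) + 1/(2876 + (-89/33 + 6*(1/104))) = (-2678 - 60547217/141741535) + 1/(2876 + (-89/33 + 3/52)) = -379644377947/141741535 + 1/(2876 - 4529/1716) = -379644377947/141741535 + 1/(4930687/1716) = -379644377947/141741535 + 1716/4930687 = -1871907355737885529/698883143984545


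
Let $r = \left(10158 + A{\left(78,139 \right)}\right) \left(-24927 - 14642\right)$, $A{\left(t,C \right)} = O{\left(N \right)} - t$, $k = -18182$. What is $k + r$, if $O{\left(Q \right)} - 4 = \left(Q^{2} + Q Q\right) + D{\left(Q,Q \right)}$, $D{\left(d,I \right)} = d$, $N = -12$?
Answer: $-409953022$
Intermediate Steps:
$O{\left(Q \right)} = 4 + Q + 2 Q^{2}$ ($O{\left(Q \right)} = 4 + \left(\left(Q^{2} + Q Q\right) + Q\right) = 4 + \left(\left(Q^{2} + Q^{2}\right) + Q\right) = 4 + \left(2 Q^{2} + Q\right) = 4 + \left(Q + 2 Q^{2}\right) = 4 + Q + 2 Q^{2}$)
$A{\left(t,C \right)} = 280 - t$ ($A{\left(t,C \right)} = \left(4 - 12 + 2 \left(-12\right)^{2}\right) - t = \left(4 - 12 + 2 \cdot 144\right) - t = \left(4 - 12 + 288\right) - t = 280 - t$)
$r = -409934840$ ($r = \left(10158 + \left(280 - 78\right)\right) \left(-24927 - 14642\right) = \left(10158 + \left(280 - 78\right)\right) \left(-39569\right) = \left(10158 + 202\right) \left(-39569\right) = 10360 \left(-39569\right) = -409934840$)
$k + r = -18182 - 409934840 = -409953022$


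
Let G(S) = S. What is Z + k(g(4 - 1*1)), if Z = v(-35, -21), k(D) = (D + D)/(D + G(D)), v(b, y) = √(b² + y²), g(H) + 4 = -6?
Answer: 1 + 7*√34 ≈ 41.817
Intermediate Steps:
g(H) = -10 (g(H) = -4 - 6 = -10)
k(D) = 1 (k(D) = (D + D)/(D + D) = (2*D)/((2*D)) = (2*D)*(1/(2*D)) = 1)
Z = 7*√34 (Z = √((-35)² + (-21)²) = √(1225 + 441) = √1666 = 7*√34 ≈ 40.817)
Z + k(g(4 - 1*1)) = 7*√34 + 1 = 1 + 7*√34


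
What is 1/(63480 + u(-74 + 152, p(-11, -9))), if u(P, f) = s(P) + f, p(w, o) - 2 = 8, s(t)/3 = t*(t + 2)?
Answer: 1/82210 ≈ 1.2164e-5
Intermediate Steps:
s(t) = 3*t*(2 + t) (s(t) = 3*(t*(t + 2)) = 3*(t*(2 + t)) = 3*t*(2 + t))
p(w, o) = 10 (p(w, o) = 2 + 8 = 10)
u(P, f) = f + 3*P*(2 + P) (u(P, f) = 3*P*(2 + P) + f = f + 3*P*(2 + P))
1/(63480 + u(-74 + 152, p(-11, -9))) = 1/(63480 + (10 + 3*(-74 + 152)*(2 + (-74 + 152)))) = 1/(63480 + (10 + 3*78*(2 + 78))) = 1/(63480 + (10 + 3*78*80)) = 1/(63480 + (10 + 18720)) = 1/(63480 + 18730) = 1/82210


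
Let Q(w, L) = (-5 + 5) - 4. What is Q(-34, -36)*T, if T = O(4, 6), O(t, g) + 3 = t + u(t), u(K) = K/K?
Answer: -8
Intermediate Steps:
u(K) = 1
Q(w, L) = -4 (Q(w, L) = 0 - 4 = -4)
O(t, g) = -2 + t (O(t, g) = -3 + (t + 1) = -3 + (1 + t) = -2 + t)
T = 2 (T = -2 + 4 = 2)
Q(-34, -36)*T = -4*2 = -8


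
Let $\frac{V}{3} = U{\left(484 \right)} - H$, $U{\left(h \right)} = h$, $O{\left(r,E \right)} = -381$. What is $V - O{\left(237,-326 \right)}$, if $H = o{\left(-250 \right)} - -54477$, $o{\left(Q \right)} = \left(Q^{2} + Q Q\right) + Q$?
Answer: $-535848$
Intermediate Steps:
$o{\left(Q \right)} = Q + 2 Q^{2}$ ($o{\left(Q \right)} = \left(Q^{2} + Q^{2}\right) + Q = 2 Q^{2} + Q = Q + 2 Q^{2}$)
$H = 179227$ ($H = - 250 \left(1 + 2 \left(-250\right)\right) - -54477 = - 250 \left(1 - 500\right) + 54477 = \left(-250\right) \left(-499\right) + 54477 = 124750 + 54477 = 179227$)
$V = -536229$ ($V = 3 \left(484 - 179227\right) = 3 \left(-178743\right) = -536229$)
$V - O{\left(237,-326 \right)} = -536229 - -381 = -536229 + 381 = -535848$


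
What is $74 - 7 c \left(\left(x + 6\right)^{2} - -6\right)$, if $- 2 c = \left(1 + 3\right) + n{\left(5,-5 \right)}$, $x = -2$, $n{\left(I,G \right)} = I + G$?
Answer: $382$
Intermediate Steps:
$n{\left(I,G \right)} = G + I$
$c = -2$ ($c = - \frac{\left(1 + 3\right) + \left(-5 + 5\right)}{2} = - \frac{4 + 0}{2} = \left(- \frac{1}{2}\right) 4 = -2$)
$74 - 7 c \left(\left(x + 6\right)^{2} - -6\right) = 74 - 7 \left(- 2 \left(\left(-2 + 6\right)^{2} - -6\right)\right) = 74 - 7 \left(- 2 \left(4^{2} + 6\right)\right) = 74 - 7 \left(- 2 \left(16 + 6\right)\right) = 74 - 7 \left(\left(-2\right) 22\right) = 74 - -308 = 74 + 308 = 382$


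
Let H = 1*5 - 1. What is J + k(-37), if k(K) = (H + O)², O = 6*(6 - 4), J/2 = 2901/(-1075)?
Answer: 269398/1075 ≈ 250.60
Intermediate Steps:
J = -5802/1075 (J = 2*(2901/(-1075)) = 2*(2901*(-1/1075)) = 2*(-2901/1075) = -5802/1075 ≈ -5.3972)
O = 12 (O = 6*2 = 12)
H = 4 (H = 5 - 1 = 4)
k(K) = 256 (k(K) = (4 + 12)² = 16² = 256)
J + k(-37) = -5802/1075 + 256 = 269398/1075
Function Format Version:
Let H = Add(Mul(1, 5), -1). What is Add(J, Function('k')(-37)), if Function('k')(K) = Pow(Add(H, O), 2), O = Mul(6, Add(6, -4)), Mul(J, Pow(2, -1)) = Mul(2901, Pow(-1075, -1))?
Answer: Rational(269398, 1075) ≈ 250.60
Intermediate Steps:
J = Rational(-5802, 1075) (J = Mul(2, Mul(2901, Pow(-1075, -1))) = Mul(2, Mul(2901, Rational(-1, 1075))) = Mul(2, Rational(-2901, 1075)) = Rational(-5802, 1075) ≈ -5.3972)
O = 12 (O = Mul(6, 2) = 12)
H = 4 (H = Add(5, -1) = 4)
Function('k')(K) = 256 (Function('k')(K) = Pow(Add(4, 12), 2) = Pow(16, 2) = 256)
Add(J, Function('k')(-37)) = Add(Rational(-5802, 1075), 256) = Rational(269398, 1075)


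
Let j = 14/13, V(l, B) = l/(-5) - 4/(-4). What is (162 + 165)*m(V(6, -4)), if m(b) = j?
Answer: 4578/13 ≈ 352.15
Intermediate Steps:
V(l, B) = 1 - l/5 (V(l, B) = l*(-⅕) - 4*(-¼) = -l/5 + 1 = 1 - l/5)
j = 14/13 (j = 14*(1/13) = 14/13 ≈ 1.0769)
m(b) = 14/13
(162 + 165)*m(V(6, -4)) = (162 + 165)*(14/13) = 327*(14/13) = 4578/13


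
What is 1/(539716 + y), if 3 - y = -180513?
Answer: 1/720232 ≈ 1.3884e-6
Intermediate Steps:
y = 180516 (y = 3 - 1*(-180513) = 3 + 180513 = 180516)
1/(539716 + y) = 1/(539716 + 180516) = 1/720232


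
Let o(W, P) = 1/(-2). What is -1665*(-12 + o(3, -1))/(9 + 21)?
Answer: 2775/4 ≈ 693.75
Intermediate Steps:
o(W, P) = -1/2
-1665*(-12 + o(3, -1))/(9 + 21) = -1665*(-12 - 1/2)/(9 + 21) = -(-41625)/(2*30) = -1665*(-5/12) = 2775/4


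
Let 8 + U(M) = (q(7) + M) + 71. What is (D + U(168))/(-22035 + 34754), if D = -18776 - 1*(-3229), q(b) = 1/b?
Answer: -107211/89033 ≈ -1.2042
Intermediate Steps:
D = -15547 (D = -18776 + 3229 = -15547)
U(M) = 442/7 + M (U(M) = -8 + ((1/7 + M) + 71) = -8 + ((⅐ + M) + 71) = -8 + (498/7 + M) = 442/7 + M)
(D + U(168))/(-22035 + 34754) = (-15547 + (442/7 + 168))/(-22035 + 34754) = (-15547 + 1618/7)/12719 = -107211/7*1/12719 = -107211/89033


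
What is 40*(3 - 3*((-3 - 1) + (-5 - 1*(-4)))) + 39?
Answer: 759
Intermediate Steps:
40*(3 - 3*((-3 - 1) + (-5 - 1*(-4)))) + 39 = 40*(3 - 3*(-4 + (-5 + 4))) + 39 = 40*(3 - 3*(-4 - 1)) + 39 = 40*(3 - 3*(-5)) + 39 = 40*(3 + 15) + 39 = 40*18 + 39 = 720 + 39 = 759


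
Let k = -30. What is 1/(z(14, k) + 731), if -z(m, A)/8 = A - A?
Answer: 1/731 ≈ 0.0013680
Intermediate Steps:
z(m, A) = 0 (z(m, A) = -8*(A - A) = -8*0 = 0)
1/(z(14, k) + 731) = 1/(0 + 731) = 1/731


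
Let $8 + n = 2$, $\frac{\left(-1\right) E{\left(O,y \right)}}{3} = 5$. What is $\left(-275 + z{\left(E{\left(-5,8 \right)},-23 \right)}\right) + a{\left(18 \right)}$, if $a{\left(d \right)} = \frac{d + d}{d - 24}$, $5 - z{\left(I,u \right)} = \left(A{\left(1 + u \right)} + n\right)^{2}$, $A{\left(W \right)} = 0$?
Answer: $-312$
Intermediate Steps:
$E{\left(O,y \right)} = -15$ ($E{\left(O,y \right)} = \left(-3\right) 5 = -15$)
$n = -6$ ($n = -8 + 2 = -6$)
$z{\left(I,u \right)} = -31$ ($z{\left(I,u \right)} = 5 - \left(0 - 6\right)^{2} = 5 - \left(-6\right)^{2} = 5 - 36 = -31$)
$a{\left(d \right)} = \frac{2 d}{-24 + d}$
$\left(-275 + z{\left(E{\left(-5,8 \right)},-23 \right)}\right) + a{\left(18 \right)} = \left(-275 - 31\right) + 2 \cdot 18 \frac{1}{-24 + 18} = -306 + 2 \cdot 18 \frac{1}{-6} = -306 + 2 \cdot 18 \left(- \frac{1}{6}\right) = -306 - 6 = -312$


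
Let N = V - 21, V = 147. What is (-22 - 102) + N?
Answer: 2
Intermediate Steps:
N = 126 (N = 147 - 21 = 126)
(-22 - 102) + N = (-22 - 102) + 126 = -124 + 126 = 2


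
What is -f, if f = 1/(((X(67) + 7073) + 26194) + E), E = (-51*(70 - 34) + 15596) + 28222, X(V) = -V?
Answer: -1/75182 ≈ -1.3301e-5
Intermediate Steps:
E = 41982 (E = (-51*36 + 15596) + 28222 = (-1836 + 15596) + 28222 = 13760 + 28222 = 41982)
f = 1/75182 (f = 1/(((-1*67 + 7073) + 26194) + 41982) = 1/(((-67 + 7073) + 26194) + 41982) = 1/((7006 + 26194) + 41982) = 1/(33200 + 41982) = 1/75182 ≈ 1.3301e-5)
-f = -1*1/75182 = -1/75182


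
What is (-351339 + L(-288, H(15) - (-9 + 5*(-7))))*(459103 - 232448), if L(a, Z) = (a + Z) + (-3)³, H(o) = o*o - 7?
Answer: -79644753760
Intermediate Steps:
H(o) = -7 + o² (H(o) = o² - 7 = -7 + o²)
L(a, Z) = -27 + Z + a (L(a, Z) = (Z + a) - 27 = -27 + Z + a)
(-351339 + L(-288, H(15) - (-9 + 5*(-7))))*(459103 - 232448) = (-351339 + (-27 + ((-7 + 15²) - (-9 + 5*(-7))) - 288))*(459103 - 232448) = (-351339 + (-27 + ((-7 + 225) - (-9 - 35)) - 288))*226655 = (-351339 + (-27 + (218 - 1*(-44)) - 288))*226655 = (-351339 + (-27 + (218 + 44) - 288))*226655 = (-351339 + (-27 + 262 - 288))*226655 = (-351339 - 53)*226655 = -351392*226655 = -79644753760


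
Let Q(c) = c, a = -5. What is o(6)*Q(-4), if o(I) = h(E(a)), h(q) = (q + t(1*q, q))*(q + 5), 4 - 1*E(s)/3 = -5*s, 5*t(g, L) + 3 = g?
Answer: -88392/5 ≈ -17678.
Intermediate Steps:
t(g, L) = -⅗ + g/5
E(s) = 12 + 15*s (E(s) = 12 - (-15)*s = 12 + 15*s)
h(q) = (5 + q)*(-⅗ + 6*q/5) (h(q) = (q + (-⅗ + (1*q)/5))*(q + 5) = (q + (-⅗ + q/5))*(5 + q) = (-⅗ + 6*q/5)*(5 + q) = (5 + q)*(-⅗ + 6*q/5))
o(I) = 22098/5 (o(I) = -3 + 6*(12 + 15*(-5))²/5 + 27*(12 + 15*(-5))/5 = -3 + 6*(12 - 75)²/5 + 27*(12 - 75)/5 = -3 + (6/5)*(-63)² + (27/5)*(-63) = -3 + (6/5)*3969 - 1701/5 = -3 + 23814/5 - 1701/5 = 22098/5)
o(6)*Q(-4) = (22098/5)*(-4) = -88392/5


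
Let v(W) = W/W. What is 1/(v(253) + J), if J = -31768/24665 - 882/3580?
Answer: -8830070/4718327 ≈ -1.8714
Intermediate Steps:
J = -13548397/8830070 (J = -31768*1/24665 - 882*1/3580 = -31768/24665 - 441/1790 = -13548397/8830070 ≈ -1.5343)
v(W) = 1
1/(v(253) + J) = 1/(1 - 13548397/8830070) = 1/(-4718327/8830070) = -8830070/4718327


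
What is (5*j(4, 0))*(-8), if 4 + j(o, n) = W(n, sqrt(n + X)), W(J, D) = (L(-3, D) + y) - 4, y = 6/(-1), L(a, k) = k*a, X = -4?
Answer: 560 + 240*I ≈ 560.0 + 240.0*I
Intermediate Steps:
L(a, k) = a*k
y = -6 (y = 6*(-1) = -6)
W(J, D) = -10 - 3*D (W(J, D) = (-3*D - 6) - 4 = (-6 - 3*D) - 4 = -10 - 3*D)
j(o, n) = -14 - 3*sqrt(-4 + n) (j(o, n) = -4 + (-10 - 3*sqrt(n - 4)) = -4 + (-10 - 3*sqrt(-4 + n)) = -14 - 3*sqrt(-4 + n))
(5*j(4, 0))*(-8) = (5*(-14 - 3*sqrt(-4 + 0)))*(-8) = (5*(-14 - 6*I))*(-8) = (-70 - 30*I)*(-8) = 560 + 240*I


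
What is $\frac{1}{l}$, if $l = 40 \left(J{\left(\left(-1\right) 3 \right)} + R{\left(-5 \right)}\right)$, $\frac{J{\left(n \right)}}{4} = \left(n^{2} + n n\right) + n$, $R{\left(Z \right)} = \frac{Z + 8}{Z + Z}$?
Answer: $\frac{1}{2388} \approx 0.00041876$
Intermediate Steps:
$R{\left(Z \right)} = \frac{8 + Z}{2 Z}$
$J{\left(n \right)} = 4 n + 8 n^{2}$ ($J{\left(n \right)} = 4 \left(\left(n^{2} + n n\right) + n\right) = 4 \left(\left(n^{2} + n^{2}\right) + n\right) = 4 \left(2 n^{2} + n\right) = 4 \left(n + 2 n^{2}\right) = 4 n + 8 n^{2}$)
$l = 2388$ ($l = 40 \left(4 \left(\left(-1\right) 3\right) \left(1 + 2 \left(\left(-1\right) 3\right)\right) + \frac{8 - 5}{2 \left(-5\right)}\right) = 40 \left(4 \left(-3\right) \left(1 + 2 \left(-3\right)\right) + \frac{1}{2} \left(- \frac{1}{5}\right) 3\right) = 40 \left(4 \left(-3\right) \left(1 - 6\right) - \frac{3}{10}\right) = 40 \left(4 \left(-3\right) \left(-5\right) - \frac{3}{10}\right) = 40 \left(60 - \frac{3}{10}\right) = 40 \cdot \frac{597}{10} = 2388$)
$\frac{1}{l} = \frac{1}{2388}$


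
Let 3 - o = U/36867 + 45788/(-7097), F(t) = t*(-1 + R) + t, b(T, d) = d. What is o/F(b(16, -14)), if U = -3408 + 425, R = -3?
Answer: 1247085922/5494547079 ≈ 0.22697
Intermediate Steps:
U = -2983
F(t) = -3*t (F(t) = t*(-1 - 3) + t = t*(-4) + t = -4*t + t = -3*t)
o = 2494171844/261645099 (o = 3 - (-2983/36867 + 45788/(-7097)) = 3 - (-2983*1/36867 + 45788*(-1/7097)) = 3 - (-2983/36867 - 45788/7097) = 3 - 1*(-1709236547/261645099) = 3 + 1709236547/261645099 = 2494171844/261645099 ≈ 9.5327)
o/F(b(16, -14)) = 2494171844/(261645099*((-3*(-14)))) = (2494171844/261645099)/42 = (2494171844/261645099)*(1/42) = 1247085922/5494547079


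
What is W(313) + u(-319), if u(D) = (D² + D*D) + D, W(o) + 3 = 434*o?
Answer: 339042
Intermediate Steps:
W(o) = -3 + 434*o
u(D) = D + 2*D² (u(D) = (D² + D²) + D = 2*D² + D = D + 2*D²)
W(313) + u(-319) = (-3 + 434*313) - 319*(1 + 2*(-319)) = (-3 + 135842) - 319*(1 - 638) = 135839 - 319*(-637) = 135839 + 203203 = 339042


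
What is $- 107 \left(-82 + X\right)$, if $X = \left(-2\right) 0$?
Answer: $8774$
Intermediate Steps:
$X = 0$
$- 107 \left(-82 + X\right) = - 107 \left(-82 + 0\right) = \left(-107\right) \left(-82\right) = 8774$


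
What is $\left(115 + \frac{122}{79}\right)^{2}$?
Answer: $\frac{84768849}{6241} \approx 13583.0$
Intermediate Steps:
$\left(115 + \frac{122}{79}\right)^{2} = \left(\frac{9207}{79}\right)^{2} = \frac{84768849}{6241}$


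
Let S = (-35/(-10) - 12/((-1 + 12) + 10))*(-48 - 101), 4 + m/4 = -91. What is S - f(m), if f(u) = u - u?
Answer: -6109/14 ≈ -436.36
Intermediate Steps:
m = -380 (m = -16 + 4*(-91) = -16 - 364 = -380)
S = -6109/14 (S = (-35*(-⅒) - 12/(11 + 10))*(-149) = (7/2 - 12/21)*(-149) = (7/2 - 12*1/21)*(-149) = (7/2 - 4/7)*(-149) = (41/14)*(-149) = -6109/14 ≈ -436.36)
f(u) = 0
S - f(m) = -6109/14 - 1*0 = -6109/14 + 0 = -6109/14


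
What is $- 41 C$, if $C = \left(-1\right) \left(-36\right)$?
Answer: $-1476$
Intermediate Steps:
$C = 36$
$- 41 C = \left(-41\right) 36 = -1476$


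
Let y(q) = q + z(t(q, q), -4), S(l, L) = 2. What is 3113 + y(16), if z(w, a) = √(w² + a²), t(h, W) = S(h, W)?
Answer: 3129 + 2*√5 ≈ 3133.5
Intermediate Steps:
t(h, W) = 2
z(w, a) = √(a² + w²)
y(q) = q + 2*√5 (y(q) = q + √((-4)² + 2²) = q + √(16 + 4) = q + √20 = q + 2*√5)
3113 + y(16) = 3113 + (16 + 2*√5) = 3129 + 2*√5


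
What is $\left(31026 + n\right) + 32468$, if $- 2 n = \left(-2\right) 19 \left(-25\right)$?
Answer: $63019$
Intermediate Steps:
$n = -475$ ($n = - \frac{\left(-2\right) 19 \left(-25\right)}{2} = - \frac{\left(-38\right) \left(-25\right)}{2} = \left(- \frac{1}{2}\right) 950 = -475$)
$\left(31026 + n\right) + 32468 = \left(31026 - 475\right) + 32468 = 30551 + 32468 = 63019$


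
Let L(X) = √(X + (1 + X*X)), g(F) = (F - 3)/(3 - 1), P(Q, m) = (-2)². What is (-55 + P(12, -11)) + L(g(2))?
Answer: -51 + √3/2 ≈ -50.134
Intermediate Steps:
P(Q, m) = 4
g(F) = -3/2 + F/2 (g(F) = (-3 + F)/2 = (-3 + F)*(½) = -3/2 + F/2)
L(X) = √(1 + X + X²) (L(X) = √(X + (1 + X²)) = √(1 + X + X²))
(-55 + P(12, -11)) + L(g(2)) = (-55 + 4) + √(1 + (-3/2 + (½)*2) + (-3/2 + (½)*2)²) = -51 + √(1 + (-3/2 + 1) + (-3/2 + 1)²) = -51 + √(1 - ½ + (-½)²) = -51 + √(1 - ½ + ¼) = -51 + √(¾) = -51 + √3/2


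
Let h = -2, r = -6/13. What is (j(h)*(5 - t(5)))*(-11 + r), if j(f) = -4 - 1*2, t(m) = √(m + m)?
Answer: 4470/13 - 894*√10/13 ≈ 126.38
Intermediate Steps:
r = -6/13 (r = -6*1/13 = -6/13 ≈ -0.46154)
t(m) = √2*√m (t(m) = √(2*m) = √2*√m)
j(f) = -6 (j(f) = -4 - 2 = -6)
(j(h)*(5 - t(5)))*(-11 + r) = (-6*(5 - √2*√5))*(-11 - 6/13) = -6*(5 - √10)*(-149/13) = (-30 + 6*√10)*(-149/13) = 4470/13 - 894*√10/13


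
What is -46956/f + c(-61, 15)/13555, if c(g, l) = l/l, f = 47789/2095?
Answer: -190491932473/92539985 ≈ -2058.5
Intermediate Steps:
f = 47789/2095 (f = 47789*(1/2095) = 47789/2095 ≈ 22.811)
c(g, l) = 1
-46956/f + c(-61, 15)/13555 = -46956/47789/2095 + 1/13555 = -46956*2095/47789 + 1*(1/13555) = -14053260/6827 + 1/13555 = -190491932473/92539985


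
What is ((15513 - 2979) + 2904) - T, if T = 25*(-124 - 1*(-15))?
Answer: 18163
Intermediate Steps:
T = -2725 (T = 25*(-124 + 15) = 25*(-109) = -2725)
((15513 - 2979) + 2904) - T = ((15513 - 2979) + 2904) - 1*(-2725) = (12534 + 2904) + 2725 = 15438 + 2725 = 18163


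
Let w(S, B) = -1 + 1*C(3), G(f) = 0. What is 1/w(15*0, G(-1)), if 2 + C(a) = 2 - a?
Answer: -1/4 ≈ -0.25000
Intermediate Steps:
C(a) = -a (C(a) = -2 + (2 - a) = -a)
w(S, B) = -4 (w(S, B) = -1 + 1*(-1*3) = -1 + 1*(-3) = -1 - 3 = -4)
1/w(15*0, G(-1)) = 1/(-4) = -1/4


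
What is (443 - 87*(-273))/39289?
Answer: 24194/39289 ≈ 0.61580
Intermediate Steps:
(443 - 87*(-273))/39289 = (443 + 23751)*(1/39289) = 24194*(1/39289) = 24194/39289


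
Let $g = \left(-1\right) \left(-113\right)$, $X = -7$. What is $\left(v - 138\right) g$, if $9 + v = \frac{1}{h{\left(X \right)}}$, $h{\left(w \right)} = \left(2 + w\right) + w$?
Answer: $- \frac{199445}{12} \approx -16620.0$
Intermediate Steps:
$h{\left(w \right)} = 2 + 2 w$
$g = 113$
$v = - \frac{109}{12}$ ($v = -9 + \frac{1}{2 + 2 \left(-7\right)} = -9 + \frac{1}{2 - 14} = -9 + \frac{1}{-12} = -9 - \frac{1}{12} = - \frac{109}{12} \approx -9.0833$)
$\left(v - 138\right) g = \left(- \frac{109}{12} - 138\right) 113 = \left(- \frac{1765}{12}\right) 113 = - \frac{199445}{12}$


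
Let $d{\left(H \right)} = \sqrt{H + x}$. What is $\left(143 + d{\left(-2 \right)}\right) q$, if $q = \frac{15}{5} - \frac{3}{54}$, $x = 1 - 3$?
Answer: $\frac{7579}{18} + \frac{53 i}{9} \approx 421.06 + 5.8889 i$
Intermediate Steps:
$x = -2$
$d{\left(H \right)} = \sqrt{-2 + H}$ ($d{\left(H \right)} = \sqrt{H - 2} = \sqrt{-2 + H}$)
$q = \frac{53}{18}$ ($q = 15 \cdot \frac{1}{5} - \frac{1}{18} = 3 - \frac{1}{18} = \frac{53}{18} \approx 2.9444$)
$\left(143 + d{\left(-2 \right)}\right) q = \left(143 + \sqrt{-2 - 2}\right) \frac{53}{18} = \left(143 + \sqrt{-4}\right) \frac{53}{18} = \left(143 + 2 i\right) \frac{53}{18} = \frac{7579}{18} + \frac{53 i}{9}$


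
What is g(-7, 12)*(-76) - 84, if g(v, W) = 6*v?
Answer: 3108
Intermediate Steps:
g(-7, 12)*(-76) - 84 = (6*(-7))*(-76) - 84 = -42*(-76) - 84 = 3192 - 84 = 3108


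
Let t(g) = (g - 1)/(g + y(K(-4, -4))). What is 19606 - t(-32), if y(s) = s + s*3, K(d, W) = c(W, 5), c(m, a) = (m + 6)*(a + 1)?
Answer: 313729/16 ≈ 19608.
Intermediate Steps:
c(m, a) = (1 + a)*(6 + m) (c(m, a) = (6 + m)*(1 + a) = (1 + a)*(6 + m))
K(d, W) = 36 + 6*W (K(d, W) = 6 + W + 6*5 + 5*W = 6 + W + 30 + 5*W = 36 + 6*W)
y(s) = 4*s (y(s) = s + 3*s = 4*s)
t(g) = (-1 + g)/(48 + g) (t(g) = (g - 1)/(g + 4*(36 + 6*(-4))) = (-1 + g)/(g + 4*(36 - 24)) = (-1 + g)/(g + 4*12) = (-1 + g)/(g + 48) = (-1 + g)/(48 + g))
19606 - t(-32) = 19606 - (-1 - 32)/(48 - 32) = 19606 - (-33)/16 = 19606 - 1*(-33/16) = 19606 + 33/16 = 313729/16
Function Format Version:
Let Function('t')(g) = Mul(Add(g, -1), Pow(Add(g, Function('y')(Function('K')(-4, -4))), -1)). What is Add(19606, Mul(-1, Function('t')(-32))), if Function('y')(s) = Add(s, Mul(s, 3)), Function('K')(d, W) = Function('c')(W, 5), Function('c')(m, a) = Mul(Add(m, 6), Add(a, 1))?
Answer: Rational(313729, 16) ≈ 19608.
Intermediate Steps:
Function('c')(m, a) = Mul(Add(1, a), Add(6, m)) (Function('c')(m, a) = Mul(Add(6, m), Add(1, a)) = Mul(Add(1, a), Add(6, m)))
Function('K')(d, W) = Add(36, Mul(6, W)) (Function('K')(d, W) = Add(6, W, Mul(6, 5), Mul(5, W)) = Add(6, W, 30, Mul(5, W)) = Add(36, Mul(6, W)))
Function('y')(s) = Mul(4, s) (Function('y')(s) = Add(s, Mul(3, s)) = Mul(4, s))
Function('t')(g) = Mul(Pow(Add(48, g), -1), Add(-1, g)) (Function('t')(g) = Mul(Add(g, -1), Pow(Add(g, Mul(4, Add(36, Mul(6, -4)))), -1)) = Mul(Add(-1, g), Pow(Add(g, Mul(4, Add(36, -24))), -1)) = Mul(Add(-1, g), Pow(Add(g, Mul(4, 12)), -1)) = Mul(Add(-1, g), Pow(Add(g, 48), -1)) = Mul(Add(-1, g), Pow(Add(48, g), -1)) = Mul(Pow(Add(48, g), -1), Add(-1, g)))
Add(19606, Mul(-1, Function('t')(-32))) = Add(19606, Mul(-1, Mul(Pow(Add(48, -32), -1), Add(-1, -32)))) = Add(19606, Mul(-1, Mul(Pow(16, -1), -33))) = Add(19606, Mul(-1, Mul(Rational(1, 16), -33))) = Add(19606, Mul(-1, Rational(-33, 16))) = Add(19606, Rational(33, 16)) = Rational(313729, 16)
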